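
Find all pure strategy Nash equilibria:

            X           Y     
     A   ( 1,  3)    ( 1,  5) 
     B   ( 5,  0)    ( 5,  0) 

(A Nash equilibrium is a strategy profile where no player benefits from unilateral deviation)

Nash equilibrium: (B, X), (B, Y)

Work:
Best responses:
  P1 vs X: payoffs [1, 5] → best response B (payoff 5)
  P1 vs Y: payoffs [1, 5] → best response B (payoff 5)
  P2 vs A: payoffs [3, 5] → best response Y (payoff 5)
  P2 vs B: payoffs [0, 0] → best response X/Y (payoff 0)
Mutual best responses: (B,X), (B,Y) → Nash equilibria.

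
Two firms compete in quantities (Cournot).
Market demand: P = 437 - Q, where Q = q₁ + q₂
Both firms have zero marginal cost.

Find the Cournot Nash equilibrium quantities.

q₁* = q₂* = 145.67; P* = 145.67

Work:
Profit: π_i = P·q_i = (a - q_i - q_j)·q_i
FOC: ∂π_i/∂q_i = a - 2q_i - q_j = 0
Reaction function: q_i = (437 - q_j)/2
Symmetry: q* = 437/3 = 145.67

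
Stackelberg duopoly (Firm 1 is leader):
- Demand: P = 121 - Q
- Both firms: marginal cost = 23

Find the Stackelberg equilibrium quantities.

q₁* (leader) = 49.0, q₂* (follower) = 24.5

Work:
Follower's reaction: q₂ = (a - c - q₁)/2
Leader substitutes: π₁ = q₁·(a - q₁ - (a-c-q₁)/2 - c)
FOC: q₁* = (121 - 23)/2 = 49.00
Then: q₂* = (121 - 23 - 49.0)/2 = 24.50
Leader has first-mover advantage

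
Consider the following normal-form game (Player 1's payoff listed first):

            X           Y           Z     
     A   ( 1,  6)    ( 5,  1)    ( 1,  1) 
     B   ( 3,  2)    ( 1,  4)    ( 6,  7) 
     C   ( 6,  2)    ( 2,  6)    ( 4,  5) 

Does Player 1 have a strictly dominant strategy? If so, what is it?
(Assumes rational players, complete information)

No strictly dominant strategy exists for Player 1

Work:
A strategy strictly dominates another if it gives a strictly higher payoff against every opponent action. Compare each pair of P1's strategies column-by-column:
  A vs B: [1 vs 3, 5 vs 1, 1 vs 6] → A does not strictly dominate B (column X: 1 ≤ 3)
  A vs C: [1 vs 6, 5 vs 2, 1 vs 4] → A does not strictly dominate C (column X: 1 ≤ 6)
  B vs A: [3 vs 1, 1 vs 5, 6 vs 1] → B does not strictly dominate A (column Y: 1 ≤ 5)
  B vs C: [3 vs 6, 1 vs 2, 6 vs 4] → B does not strictly dominate C (column X: 3 ≤ 6)
  C vs A: [6 vs 1, 2 vs 5, 4 vs 1] → C does not strictly dominate A (column Y: 2 ≤ 5)
  C vs B: [6 vs 3, 2 vs 1, 4 vs 6] → C does not strictly dominate B (column Z: 4 ≤ 6)
No single strategy strictly dominates all others → no strictly dominant strategy.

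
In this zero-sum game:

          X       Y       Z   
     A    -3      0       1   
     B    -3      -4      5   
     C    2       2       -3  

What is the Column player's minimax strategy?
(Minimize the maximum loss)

Column should play X or Y (all achieve the minimum), value = 2

Work:
Column player minimizes Row's maximum payoff:
Column X: max payoff to Row = 2
Column Y: max payoff to Row = 2
Column Z: max payoff to Row = 5
Minimum is 2, achieved by columns X, Y (tied).
Each of X or Y is a minimax strategy.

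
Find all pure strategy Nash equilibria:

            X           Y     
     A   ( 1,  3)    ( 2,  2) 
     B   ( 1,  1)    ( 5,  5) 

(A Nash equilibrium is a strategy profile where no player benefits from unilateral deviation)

Nash equilibrium: (A, X), (B, Y)

Work:
Best responses:
  P1 vs X: payoffs [1, 1] → best response A/B (payoff 1)
  P1 vs Y: payoffs [2, 5] → best response B (payoff 5)
  P2 vs A: payoffs [3, 2] → best response X (payoff 3)
  P2 vs B: payoffs [1, 5] → best response Y (payoff 5)
Mutual best responses: (A,X), (B,Y) → Nash equilibria.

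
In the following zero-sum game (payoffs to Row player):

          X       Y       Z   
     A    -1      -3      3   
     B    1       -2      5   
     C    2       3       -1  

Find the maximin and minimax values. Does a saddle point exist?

Maximin = -1, Minimax = 2, Saddle: False

Work:
Row minimums: [-3, -2, -1] → maximin = -1
Column maximums: [2, 3, 5] → minimax = 2
No saddle point (maximin ≠ minimax). Mixed strategy needed.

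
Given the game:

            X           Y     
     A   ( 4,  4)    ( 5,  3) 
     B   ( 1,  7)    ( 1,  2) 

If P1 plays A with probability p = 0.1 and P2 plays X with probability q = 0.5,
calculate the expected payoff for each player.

E[P1] = 1.35, E[P2] = 4.4

Work:
E[P1] = p·q·π₁(A,X) + p·(1-q)·π₁(A,Y) + (1-p)·q·π₁(B,X) + (1-p)·(1-q)·π₁(B,Y)
= 0.1·0.5·4 + 0.1·0.5·5 + 0.9·0.5·1 + 0.9·0.5·1
= 1.35

E[P2] = 4.4 (similar calculation)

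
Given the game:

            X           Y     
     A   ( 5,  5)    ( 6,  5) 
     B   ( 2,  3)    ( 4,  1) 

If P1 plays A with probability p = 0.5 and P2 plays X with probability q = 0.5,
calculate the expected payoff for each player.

E[P1] = 4.25, E[P2] = 3.5

Work:
E[P1] = p·q·π₁(A,X) + p·(1-q)·π₁(A,Y) + (1-p)·q·π₁(B,X) + (1-p)·(1-q)·π₁(B,Y)
= 0.5·0.5·5 + 0.5·0.5·6 + 0.5·0.5·2 + 0.5·0.5·4
= 4.25

E[P2] = 3.5 (similar calculation)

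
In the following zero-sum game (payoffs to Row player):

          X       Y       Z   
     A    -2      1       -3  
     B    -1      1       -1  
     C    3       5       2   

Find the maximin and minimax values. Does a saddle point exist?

Maximin = 2, Minimax = 2, Saddle: True

Work:
Row minimums: [-3, -1, 2] → maximin = 2
Column maximums: [3, 5, 2] → minimax = 2
Saddle point exists! Game value = 2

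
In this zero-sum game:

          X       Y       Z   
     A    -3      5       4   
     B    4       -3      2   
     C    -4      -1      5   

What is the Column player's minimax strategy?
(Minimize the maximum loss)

Column should play X, value = 4

Work:
Column player minimizes Row's maximum payoff:
Column X: max payoff to Row = 4
Column Y: max payoff to Row = 5
Column Z: max payoff to Row = 5
Minimum is 4, achieved by column X.
Minimax strategy: X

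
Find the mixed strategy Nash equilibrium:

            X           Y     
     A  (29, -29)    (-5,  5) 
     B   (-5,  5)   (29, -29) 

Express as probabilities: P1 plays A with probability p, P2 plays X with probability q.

p = 0.5, q = 0.5

Work:
Find probabilities that make opponent indifferent:
P2 chooses q to make P1 indifferent between A and B
P1 chooses p to make P2 indifferent between X and Y
Mixed NE: P1 plays (A: 0.5, B: 0.5), P2 plays (X: 0.5, Y: 0.5)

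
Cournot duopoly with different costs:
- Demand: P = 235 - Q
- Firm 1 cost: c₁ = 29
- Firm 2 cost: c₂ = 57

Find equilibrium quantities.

q₁* = 78.0, q₂* = 50.0

Work:
Reaction: q₁ = (235 - 29 - q₂)/2
Reaction: q₂ = (235 - 57 - q₁)/2
Solve simultaneously:
q₁* = (235 - 2×29 + 57)/3 = 78.0
q₂* = (235 - 2×57 + 29)/3 = 50.0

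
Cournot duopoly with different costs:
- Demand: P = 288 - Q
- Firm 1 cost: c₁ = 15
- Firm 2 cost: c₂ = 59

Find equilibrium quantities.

q₁* = 105.67, q₂* = 61.67

Work:
Reaction: q₁ = (288 - 15 - q₂)/2
Reaction: q₂ = (288 - 59 - q₁)/2
Solve simultaneously:
q₁* = (288 - 2×15 + 59)/3 = 105.67
q₂* = (288 - 2×59 + 15)/3 = 61.67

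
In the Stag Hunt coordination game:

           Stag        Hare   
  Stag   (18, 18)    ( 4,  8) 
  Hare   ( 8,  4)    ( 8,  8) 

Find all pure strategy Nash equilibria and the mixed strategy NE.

Pure NE: (Stag, Stag) and (Hare, Hare); Mixed NE: p = 0.2857, q = 0.2857

Work:
Check pure NE:
(Stag, Stag): (18, 18) - no unilateral deviation beneficial
(Hare, Hare): (8, 8) - no unilateral deviation beneficial
Mixed NE: P1 plays Stag with p = 0.2857, P2 plays Stag with q = 0.2857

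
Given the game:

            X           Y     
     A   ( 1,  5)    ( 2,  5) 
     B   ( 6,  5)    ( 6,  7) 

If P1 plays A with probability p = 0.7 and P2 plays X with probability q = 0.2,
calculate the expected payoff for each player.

E[P1] = 3.06, E[P2] = 5.48

Work:
E[P1] = p·q·π₁(A,X) + p·(1-q)·π₁(A,Y) + (1-p)·q·π₁(B,X) + (1-p)·(1-q)·π₁(B,Y)
= 0.7·0.2·1 + 0.7·0.8·2 + 0.3·0.2·6 + 0.3·0.8·6
= 3.06

E[P2] = 5.48 (similar calculation)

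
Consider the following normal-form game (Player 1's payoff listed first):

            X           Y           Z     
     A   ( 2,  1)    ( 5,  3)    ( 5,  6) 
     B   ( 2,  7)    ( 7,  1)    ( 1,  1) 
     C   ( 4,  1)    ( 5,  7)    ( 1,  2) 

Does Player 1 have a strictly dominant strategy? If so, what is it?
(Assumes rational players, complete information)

No strictly dominant strategy exists for Player 1

Work:
A strategy strictly dominates another if it gives a strictly higher payoff against every opponent action. Compare each pair of P1's strategies column-by-column:
  A vs B: [2 vs 2, 5 vs 7, 5 vs 1] → A does not strictly dominate B (column X: 2 ≤ 2)
  A vs C: [2 vs 4, 5 vs 5, 5 vs 1] → A does not strictly dominate C (column X: 2 ≤ 4)
  B vs A: [2 vs 2, 7 vs 5, 1 vs 5] → B does not strictly dominate A (column X: 2 ≤ 2)
  B vs C: [2 vs 4, 7 vs 5, 1 vs 1] → B does not strictly dominate C (column X: 2 ≤ 4)
  C vs A: [4 vs 2, 5 vs 5, 1 vs 5] → C does not strictly dominate A (column Y: 5 ≤ 5)
  C vs B: [4 vs 2, 5 vs 7, 1 vs 1] → C does not strictly dominate B (column Y: 5 ≤ 7)
No single strategy strictly dominates all others → no strictly dominant strategy.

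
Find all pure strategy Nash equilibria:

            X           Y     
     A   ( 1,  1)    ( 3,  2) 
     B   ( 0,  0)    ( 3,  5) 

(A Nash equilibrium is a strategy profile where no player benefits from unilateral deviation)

Nash equilibrium: (A, Y), (B, Y)

Work:
Best responses:
  P1 vs X: payoffs [1, 0] → best response A (payoff 1)
  P1 vs Y: payoffs [3, 3] → best response A/B (payoff 3)
  P2 vs A: payoffs [1, 2] → best response Y (payoff 2)
  P2 vs B: payoffs [0, 5] → best response Y (payoff 5)
Mutual best responses: (A,Y), (B,Y) → Nash equilibria.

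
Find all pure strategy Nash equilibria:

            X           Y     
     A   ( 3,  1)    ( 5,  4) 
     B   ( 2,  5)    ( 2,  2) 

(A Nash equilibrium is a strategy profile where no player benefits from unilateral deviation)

Nash equilibrium: (A, Y)

Work:
Best responses:
  P1 vs X: payoffs [3, 2] → best response A (payoff 3)
  P1 vs Y: payoffs [5, 2] → best response A (payoff 5)
  P2 vs A: payoffs [1, 4] → best response Y (payoff 4)
  P2 vs B: payoffs [5, 2] → best response X (payoff 5)
Mutual best responses: (A,Y) → Nash equilibria.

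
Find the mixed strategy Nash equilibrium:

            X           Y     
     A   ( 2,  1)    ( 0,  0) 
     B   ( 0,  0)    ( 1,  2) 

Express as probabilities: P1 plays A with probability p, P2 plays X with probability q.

p = 0.6667, q = 0.3333

Work:
Find probabilities that make opponent indifferent:
P2 chooses q to make P1 indifferent between A and B
P1 chooses p to make P2 indifferent between X and Y
Mixed NE: P1 plays (A: 0.6667, B: 0.3333), P2 plays (X: 0.3333, Y: 0.6667)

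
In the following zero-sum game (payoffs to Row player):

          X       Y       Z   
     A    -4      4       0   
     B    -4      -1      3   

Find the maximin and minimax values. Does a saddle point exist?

Maximin = -4, Minimax = -4, Saddle: True

Work:
Row minimums: [-4, -4] → maximin = -4
Column maximums: [-4, 4, 3] → minimax = -4
Saddle point exists! Game value = -4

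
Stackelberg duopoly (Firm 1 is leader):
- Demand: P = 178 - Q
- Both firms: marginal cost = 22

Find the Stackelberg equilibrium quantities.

q₁* (leader) = 78.0, q₂* (follower) = 39.0

Work:
Follower's reaction: q₂ = (a - c - q₁)/2
Leader substitutes: π₁ = q₁·(a - q₁ - (a-c-q₁)/2 - c)
FOC: q₁* = (178 - 22)/2 = 78.00
Then: q₂* = (178 - 22 - 78.0)/2 = 39.00
Leader has first-mover advantage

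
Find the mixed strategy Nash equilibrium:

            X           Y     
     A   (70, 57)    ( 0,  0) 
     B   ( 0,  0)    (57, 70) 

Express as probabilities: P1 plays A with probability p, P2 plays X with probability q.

p = 0.5512, q = 0.4488

Work:
Find probabilities that make opponent indifferent:
P2 chooses q to make P1 indifferent between A and B
P1 chooses p to make P2 indifferent between X and Y
Mixed NE: P1 plays (A: 0.5512, B: 0.4488), P2 plays (X: 0.4488, Y: 0.5512)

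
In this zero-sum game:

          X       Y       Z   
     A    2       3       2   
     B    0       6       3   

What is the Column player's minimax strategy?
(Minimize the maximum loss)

Column should play X, value = 2

Work:
Column player minimizes Row's maximum payoff:
Column X: max payoff to Row = 2
Column Y: max payoff to Row = 6
Column Z: max payoff to Row = 3
Minimum is 2, achieved by column X.
Minimax strategy: X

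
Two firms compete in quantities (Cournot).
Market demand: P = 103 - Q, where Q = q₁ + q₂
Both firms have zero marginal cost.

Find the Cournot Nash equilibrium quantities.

q₁* = q₂* = 34.33; P* = 34.33

Work:
Profit: π_i = P·q_i = (a - q_i - q_j)·q_i
FOC: ∂π_i/∂q_i = a - 2q_i - q_j = 0
Reaction function: q_i = (103 - q_j)/2
Symmetry: q* = 103/3 = 34.33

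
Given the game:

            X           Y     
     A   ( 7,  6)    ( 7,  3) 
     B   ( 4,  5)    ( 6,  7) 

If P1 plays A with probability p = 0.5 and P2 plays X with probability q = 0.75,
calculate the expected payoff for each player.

E[P1] = 5.75, E[P2] = 5.375

Work:
E[P1] = p·q·π₁(A,X) + p·(1-q)·π₁(A,Y) + (1-p)·q·π₁(B,X) + (1-p)·(1-q)·π₁(B,Y)
= 0.5·0.75·7 + 0.5·0.25·7 + 0.5·0.75·4 + 0.5·0.25·6
= 5.75

E[P2] = 5.375 (similar calculation)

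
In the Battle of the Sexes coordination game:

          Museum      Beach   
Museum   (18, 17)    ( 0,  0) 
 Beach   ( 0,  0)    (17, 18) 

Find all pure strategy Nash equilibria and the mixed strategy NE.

Pure NE: (Museum, Museum) and (Beach, Beach); Mixed NE: p = 0.5143, q = 0.4857

Work:
Check pure NE:
(Museum, Museum): (18, 17) - no unilateral deviation beneficial
(Beach, Beach): (17, 18) - no unilateral deviation beneficial
Mixed NE: P1 plays Museum with p = 0.5143, P2 plays Museum with q = 0.4857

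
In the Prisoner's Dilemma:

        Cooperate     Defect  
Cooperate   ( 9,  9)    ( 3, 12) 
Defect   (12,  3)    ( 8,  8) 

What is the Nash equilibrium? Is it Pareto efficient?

(Defect, Defect) is NE; not Pareto efficient

Work:
Defect dominates Cooperate for both players:
If P2 cooperates: Defect (12) > Cooperate (9)
If P2 defects: Defect (8) > Cooperate (3)
NE: (Defect, Defect) with payoff (8, 8)
But (Cooperate, Cooperate) = (9, 9) Pareto dominates (8, 8)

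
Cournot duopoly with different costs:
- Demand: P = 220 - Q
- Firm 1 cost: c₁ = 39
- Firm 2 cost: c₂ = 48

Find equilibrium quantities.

q₁* = 63.33, q₂* = 54.33

Work:
Reaction: q₁ = (220 - 39 - q₂)/2
Reaction: q₂ = (220 - 48 - q₁)/2
Solve simultaneously:
q₁* = (220 - 2×39 + 48)/3 = 63.33
q₂* = (220 - 2×48 + 39)/3 = 54.33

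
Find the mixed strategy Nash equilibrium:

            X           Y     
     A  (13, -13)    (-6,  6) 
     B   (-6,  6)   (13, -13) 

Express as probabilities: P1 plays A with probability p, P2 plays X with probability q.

p = 0.5, q = 0.5

Work:
Find probabilities that make opponent indifferent:
P2 chooses q to make P1 indifferent between A and B
P1 chooses p to make P2 indifferent between X and Y
Mixed NE: P1 plays (A: 0.5, B: 0.5), P2 plays (X: 0.5, Y: 0.5)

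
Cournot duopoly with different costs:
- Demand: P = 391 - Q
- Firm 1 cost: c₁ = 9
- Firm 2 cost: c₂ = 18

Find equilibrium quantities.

q₁* = 130.33, q₂* = 121.33

Work:
Reaction: q₁ = (391 - 9 - q₂)/2
Reaction: q₂ = (391 - 18 - q₁)/2
Solve simultaneously:
q₁* = (391 - 2×9 + 18)/3 = 130.33
q₂* = (391 - 2×18 + 9)/3 = 121.33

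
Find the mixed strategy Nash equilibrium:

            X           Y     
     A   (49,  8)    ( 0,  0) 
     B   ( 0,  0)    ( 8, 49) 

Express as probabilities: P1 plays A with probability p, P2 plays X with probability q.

p = 0.8596, q = 0.1404

Work:
Find probabilities that make opponent indifferent:
P2 chooses q to make P1 indifferent between A and B
P1 chooses p to make P2 indifferent between X and Y
Mixed NE: P1 plays (A: 0.8596, B: 0.1404), P2 plays (X: 0.1404, Y: 0.8596)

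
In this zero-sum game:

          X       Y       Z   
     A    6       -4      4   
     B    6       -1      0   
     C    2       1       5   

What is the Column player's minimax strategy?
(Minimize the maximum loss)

Column should play Y, value = 1

Work:
Column player minimizes Row's maximum payoff:
Column X: max payoff to Row = 6
Column Y: max payoff to Row = 1
Column Z: max payoff to Row = 5
Minimum is 1, achieved by column Y.
Minimax strategy: Y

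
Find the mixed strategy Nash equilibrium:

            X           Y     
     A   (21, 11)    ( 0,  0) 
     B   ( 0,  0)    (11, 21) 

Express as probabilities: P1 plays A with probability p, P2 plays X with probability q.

p = 0.6562, q = 0.3438

Work:
Find probabilities that make opponent indifferent:
P2 chooses q to make P1 indifferent between A and B
P1 chooses p to make P2 indifferent between X and Y
Mixed NE: P1 plays (A: 0.6562, B: 0.3438), P2 plays (X: 0.3438, Y: 0.6562)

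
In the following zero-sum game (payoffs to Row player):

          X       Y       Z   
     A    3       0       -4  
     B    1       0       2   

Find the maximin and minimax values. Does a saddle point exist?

Maximin = 0, Minimax = 0, Saddle: True

Work:
Row minimums: [-4, 0] → maximin = 0
Column maximums: [3, 0, 2] → minimax = 0
Saddle point exists! Game value = 0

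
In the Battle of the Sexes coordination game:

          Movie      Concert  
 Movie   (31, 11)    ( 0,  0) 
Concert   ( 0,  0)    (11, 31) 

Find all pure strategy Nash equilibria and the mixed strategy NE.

Pure NE: (Movie, Movie) and (Concert, Concert); Mixed NE: p = 0.7381, q = 0.2619

Work:
Check pure NE:
(Movie, Movie): (31, 11) - no unilateral deviation beneficial
(Concert, Concert): (11, 31) - no unilateral deviation beneficial
Mixed NE: P1 plays Movie with p = 0.7381, P2 plays Movie with q = 0.2619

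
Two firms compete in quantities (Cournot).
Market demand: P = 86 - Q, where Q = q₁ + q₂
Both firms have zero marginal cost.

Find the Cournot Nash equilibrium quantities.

q₁* = q₂* = 28.67; P* = 28.67

Work:
Profit: π_i = P·q_i = (a - q_i - q_j)·q_i
FOC: ∂π_i/∂q_i = a - 2q_i - q_j = 0
Reaction function: q_i = (86 - q_j)/2
Symmetry: q* = 86/3 = 28.67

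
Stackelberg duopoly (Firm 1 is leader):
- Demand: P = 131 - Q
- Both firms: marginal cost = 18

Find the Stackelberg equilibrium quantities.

q₁* (leader) = 56.5, q₂* (follower) = 28.25

Work:
Follower's reaction: q₂ = (a - c - q₁)/2
Leader substitutes: π₁ = q₁·(a - q₁ - (a-c-q₁)/2 - c)
FOC: q₁* = (131 - 18)/2 = 56.50
Then: q₂* = (131 - 18 - 56.5)/2 = 28.25
Leader has first-mover advantage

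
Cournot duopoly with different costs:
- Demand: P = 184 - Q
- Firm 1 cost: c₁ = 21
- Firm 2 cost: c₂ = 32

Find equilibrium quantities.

q₁* = 58.0, q₂* = 47.0

Work:
Reaction: q₁ = (184 - 21 - q₂)/2
Reaction: q₂ = (184 - 32 - q₁)/2
Solve simultaneously:
q₁* = (184 - 2×21 + 32)/3 = 58.0
q₂* = (184 - 2×32 + 21)/3 = 47.0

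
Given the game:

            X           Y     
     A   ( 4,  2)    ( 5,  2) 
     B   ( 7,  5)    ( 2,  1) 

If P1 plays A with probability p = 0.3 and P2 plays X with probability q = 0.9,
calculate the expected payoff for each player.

E[P1] = 5.78, E[P2] = 3.82

Work:
E[P1] = p·q·π₁(A,X) + p·(1-q)·π₁(A,Y) + (1-p)·q·π₁(B,X) + (1-p)·(1-q)·π₁(B,Y)
= 0.3·0.9·4 + 0.3·0.1·5 + 0.7·0.9·7 + 0.7·0.1·2
= 5.78

E[P2] = 3.82 (similar calculation)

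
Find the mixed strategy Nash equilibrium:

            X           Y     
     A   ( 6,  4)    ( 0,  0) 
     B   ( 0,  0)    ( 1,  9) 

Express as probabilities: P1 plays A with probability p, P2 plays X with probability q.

p = 0.6923, q = 0.1429

Work:
Find probabilities that make opponent indifferent:
P2 chooses q to make P1 indifferent between A and B
P1 chooses p to make P2 indifferent between X and Y
Mixed NE: P1 plays (A: 0.6923, B: 0.3077), P2 plays (X: 0.1429, Y: 0.8571)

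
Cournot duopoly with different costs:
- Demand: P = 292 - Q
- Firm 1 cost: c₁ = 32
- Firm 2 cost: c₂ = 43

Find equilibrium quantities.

q₁* = 90.33, q₂* = 79.33

Work:
Reaction: q₁ = (292 - 32 - q₂)/2
Reaction: q₂ = (292 - 43 - q₁)/2
Solve simultaneously:
q₁* = (292 - 2×32 + 43)/3 = 90.33
q₂* = (292 - 2×43 + 32)/3 = 79.33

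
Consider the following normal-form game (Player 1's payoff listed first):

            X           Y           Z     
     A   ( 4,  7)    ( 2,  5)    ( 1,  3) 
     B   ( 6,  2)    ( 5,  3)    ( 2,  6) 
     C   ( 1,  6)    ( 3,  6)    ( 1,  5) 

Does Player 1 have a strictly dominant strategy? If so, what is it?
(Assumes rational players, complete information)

Yes, Player 1's strictly dominant strategy is B

Work:
A strategy strictly dominates another if it gives a strictly higher payoff against every opponent action. Compare each pair of P1's strategies column-by-column:
  A vs B: [4 vs 6, 2 vs 5, 1 vs 2] → A does not strictly dominate B (column X: 4 ≤ 6)
  A vs C: [4 vs 1, 2 vs 3, 1 vs 1] → A does not strictly dominate C (column Y: 2 ≤ 3)
  B vs A: [6 vs 4, 5 vs 2, 2 vs 1] → B strictly dominates A
  B vs C: [6 vs 1, 5 vs 3, 2 vs 1] → B strictly dominates C
  C vs A: [1 vs 4, 3 vs 2, 1 vs 1] → C does not strictly dominate A (column X: 1 ≤ 4)
  C vs B: [1 vs 6, 3 vs 5, 1 vs 2] → C does not strictly dominate B (column X: 1 ≤ 6)
B strictly dominates every other strategy → strictly dominant.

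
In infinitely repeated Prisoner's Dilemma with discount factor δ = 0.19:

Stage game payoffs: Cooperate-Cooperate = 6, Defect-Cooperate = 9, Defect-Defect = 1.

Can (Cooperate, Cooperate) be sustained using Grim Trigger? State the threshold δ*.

δ* = 0.375; since δ = 0.19 < 0.375, cooperation cannot be sustained

Work:
For Grim Trigger:
Cooperate forever: 6/(1-δ)
Defect then punished: 9 + 1·δ/(1-δ)
Need: 6/(1-δ) ≥ 9 + 1·δ/(1-δ)
Solving: δ ≥ (T-R)/(T-P) = (9-6)/(9-1) = 0.375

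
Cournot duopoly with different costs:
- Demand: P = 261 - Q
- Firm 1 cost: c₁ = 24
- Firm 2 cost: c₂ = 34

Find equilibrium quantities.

q₁* = 82.33, q₂* = 72.33

Work:
Reaction: q₁ = (261 - 24 - q₂)/2
Reaction: q₂ = (261 - 34 - q₁)/2
Solve simultaneously:
q₁* = (261 - 2×24 + 34)/3 = 82.33
q₂* = (261 - 2×34 + 24)/3 = 72.33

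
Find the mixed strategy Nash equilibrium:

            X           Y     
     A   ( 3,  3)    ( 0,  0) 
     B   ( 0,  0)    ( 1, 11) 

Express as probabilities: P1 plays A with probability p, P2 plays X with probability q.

p = 0.7857, q = 0.25

Work:
Find probabilities that make opponent indifferent:
P2 chooses q to make P1 indifferent between A and B
P1 chooses p to make P2 indifferent between X and Y
Mixed NE: P1 plays (A: 0.7857, B: 0.2143), P2 plays (X: 0.25, Y: 0.75)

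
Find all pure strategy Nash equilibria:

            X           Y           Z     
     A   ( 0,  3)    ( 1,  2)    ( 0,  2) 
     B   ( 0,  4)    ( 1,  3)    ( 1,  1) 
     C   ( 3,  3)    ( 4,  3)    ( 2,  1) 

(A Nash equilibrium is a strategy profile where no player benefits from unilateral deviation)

Nash equilibrium: (C, X), (C, Y)

Work:
Best responses:
  P1 vs X: payoffs [0, 0, 3] → best response C (payoff 3)
  P1 vs Y: payoffs [1, 1, 4] → best response C (payoff 4)
  P1 vs Z: payoffs [0, 1, 2] → best response C (payoff 2)
  P2 vs A: payoffs [3, 2, 2] → best response X (payoff 3)
  P2 vs B: payoffs [4, 3, 1] → best response X (payoff 4)
  P2 vs C: payoffs [3, 3, 1] → best response X/Y (payoff 3)
Mutual best responses: (C,X), (C,Y) → Nash equilibria.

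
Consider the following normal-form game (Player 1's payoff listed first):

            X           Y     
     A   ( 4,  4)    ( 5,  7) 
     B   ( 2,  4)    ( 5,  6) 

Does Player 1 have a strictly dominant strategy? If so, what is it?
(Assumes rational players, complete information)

No strictly dominant strategy exists for Player 1

Work:
A strategy strictly dominates another if it gives a strictly higher payoff against every opponent action. Compare each pair of P1's strategies column-by-column:
  A vs B: [4 vs 2, 5 vs 5] → A does not strictly dominate B (column Y: 5 ≤ 5)
  B vs A: [2 vs 4, 5 vs 5] → B does not strictly dominate A (column X: 2 ≤ 4)
No single strategy strictly dominates all others → no strictly dominant strategy.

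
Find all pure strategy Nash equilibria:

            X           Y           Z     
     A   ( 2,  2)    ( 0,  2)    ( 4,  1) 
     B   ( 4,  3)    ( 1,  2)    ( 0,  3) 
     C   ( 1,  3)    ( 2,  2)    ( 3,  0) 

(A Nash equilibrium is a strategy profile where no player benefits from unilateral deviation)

Nash equilibrium: (B, X)

Work:
Best responses:
  P1 vs X: payoffs [2, 4, 1] → best response B (payoff 4)
  P1 vs Y: payoffs [0, 1, 2] → best response C (payoff 2)
  P1 vs Z: payoffs [4, 0, 3] → best response A (payoff 4)
  P2 vs A: payoffs [2, 2, 1] → best response X/Y (payoff 2)
  P2 vs B: payoffs [3, 2, 3] → best response X/Z (payoff 3)
  P2 vs C: payoffs [3, 2, 0] → best response X (payoff 3)
Mutual best responses: (B,X) → Nash equilibria.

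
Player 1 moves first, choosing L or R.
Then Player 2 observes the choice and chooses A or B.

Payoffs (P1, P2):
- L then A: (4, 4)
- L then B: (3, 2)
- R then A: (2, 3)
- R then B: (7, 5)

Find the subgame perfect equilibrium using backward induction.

P1 plays R, P2 plays A after L and B after R; Payoff (7, 5)

Work:
Backward induction:
After L: P2 chooses A → P1 gets 4
After R: P2 chooses B → P1 gets 7
P1 chooses R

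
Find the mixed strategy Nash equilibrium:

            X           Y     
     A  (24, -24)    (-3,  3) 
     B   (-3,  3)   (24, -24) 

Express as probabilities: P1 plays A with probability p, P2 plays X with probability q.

p = 0.5, q = 0.5

Work:
Find probabilities that make opponent indifferent:
P2 chooses q to make P1 indifferent between A and B
P1 chooses p to make P2 indifferent between X and Y
Mixed NE: P1 plays (A: 0.5, B: 0.5), P2 plays (X: 0.5, Y: 0.5)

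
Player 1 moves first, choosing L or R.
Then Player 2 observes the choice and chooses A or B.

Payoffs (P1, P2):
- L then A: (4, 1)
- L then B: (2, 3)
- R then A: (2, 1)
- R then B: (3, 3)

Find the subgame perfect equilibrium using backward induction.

P1 plays R, P2 plays B after L and B after R; Payoff (3, 3)

Work:
Backward induction:
After L: P2 chooses B → P1 gets 2
After R: P2 chooses B → P1 gets 3
P1 chooses R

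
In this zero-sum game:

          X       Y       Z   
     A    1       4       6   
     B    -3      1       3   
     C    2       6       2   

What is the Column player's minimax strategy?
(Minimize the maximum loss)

Column should play X, value = 2

Work:
Column player minimizes Row's maximum payoff:
Column X: max payoff to Row = 2
Column Y: max payoff to Row = 6
Column Z: max payoff to Row = 6
Minimum is 2, achieved by column X.
Minimax strategy: X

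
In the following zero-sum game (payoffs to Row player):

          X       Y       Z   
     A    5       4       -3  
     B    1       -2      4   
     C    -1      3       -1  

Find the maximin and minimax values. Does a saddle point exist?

Maximin = -1, Minimax = 4, Saddle: False

Work:
Row minimums: [-3, -2, -1] → maximin = -1
Column maximums: [5, 4, 4] → minimax = 4
No saddle point (maximin ≠ minimax). Mixed strategy needed.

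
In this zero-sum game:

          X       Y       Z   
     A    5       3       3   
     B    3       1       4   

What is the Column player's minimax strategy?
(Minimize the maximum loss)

Column should play Y, value = 3

Work:
Column player minimizes Row's maximum payoff:
Column X: max payoff to Row = 5
Column Y: max payoff to Row = 3
Column Z: max payoff to Row = 4
Minimum is 3, achieved by column Y.
Minimax strategy: Y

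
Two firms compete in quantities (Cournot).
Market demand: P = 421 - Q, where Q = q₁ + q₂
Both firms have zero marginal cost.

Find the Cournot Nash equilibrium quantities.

q₁* = q₂* = 140.33; P* = 140.33

Work:
Profit: π_i = P·q_i = (a - q_i - q_j)·q_i
FOC: ∂π_i/∂q_i = a - 2q_i - q_j = 0
Reaction function: q_i = (421 - q_j)/2
Symmetry: q* = 421/3 = 140.33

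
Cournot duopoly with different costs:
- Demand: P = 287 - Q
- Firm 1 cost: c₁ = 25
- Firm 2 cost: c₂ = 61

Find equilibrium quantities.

q₁* = 99.33, q₂* = 63.33

Work:
Reaction: q₁ = (287 - 25 - q₂)/2
Reaction: q₂ = (287 - 61 - q₁)/2
Solve simultaneously:
q₁* = (287 - 2×25 + 61)/3 = 99.33
q₂* = (287 - 2×61 + 25)/3 = 63.33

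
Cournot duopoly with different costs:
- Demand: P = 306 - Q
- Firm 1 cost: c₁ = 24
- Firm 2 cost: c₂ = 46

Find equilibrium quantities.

q₁* = 101.33, q₂* = 79.33

Work:
Reaction: q₁ = (306 - 24 - q₂)/2
Reaction: q₂ = (306 - 46 - q₁)/2
Solve simultaneously:
q₁* = (306 - 2×24 + 46)/3 = 101.33
q₂* = (306 - 2×46 + 24)/3 = 79.33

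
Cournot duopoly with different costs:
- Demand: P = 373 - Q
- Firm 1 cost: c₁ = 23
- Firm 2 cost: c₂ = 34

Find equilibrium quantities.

q₁* = 120.33, q₂* = 109.33

Work:
Reaction: q₁ = (373 - 23 - q₂)/2
Reaction: q₂ = (373 - 34 - q₁)/2
Solve simultaneously:
q₁* = (373 - 2×23 + 34)/3 = 120.33
q₂* = (373 - 2×34 + 23)/3 = 109.33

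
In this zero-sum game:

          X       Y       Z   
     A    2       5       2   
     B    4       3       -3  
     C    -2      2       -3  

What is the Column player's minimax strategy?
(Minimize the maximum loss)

Column should play Z, value = 2

Work:
Column player minimizes Row's maximum payoff:
Column X: max payoff to Row = 4
Column Y: max payoff to Row = 5
Column Z: max payoff to Row = 2
Minimum is 2, achieved by column Z.
Minimax strategy: Z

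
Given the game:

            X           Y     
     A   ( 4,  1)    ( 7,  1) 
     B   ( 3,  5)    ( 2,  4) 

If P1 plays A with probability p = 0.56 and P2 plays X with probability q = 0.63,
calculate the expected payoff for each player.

E[P1] = 4.0188, E[P2] = 2.5972

Work:
E[P1] = p·q·π₁(A,X) + p·(1-q)·π₁(A,Y) + (1-p)·q·π₁(B,X) + (1-p)·(1-q)·π₁(B,Y)
= 0.56·0.63·4 + 0.56·0.37·7 + 0.44·0.63·3 + 0.44·0.37·2
= 4.0188

E[P2] = 2.5972 (similar calculation)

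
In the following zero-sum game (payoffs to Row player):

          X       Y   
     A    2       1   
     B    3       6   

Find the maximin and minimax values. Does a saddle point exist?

Maximin = 3, Minimax = 3, Saddle: True

Work:
Row minimums: [1, 3] → maximin = 3
Column maximums: [3, 6] → minimax = 3
Saddle point exists! Game value = 3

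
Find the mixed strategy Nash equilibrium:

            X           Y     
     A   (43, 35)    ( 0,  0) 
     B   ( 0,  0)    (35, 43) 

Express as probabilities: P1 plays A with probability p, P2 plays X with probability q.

p = 0.5513, q = 0.4487

Work:
Find probabilities that make opponent indifferent:
P2 chooses q to make P1 indifferent between A and B
P1 chooses p to make P2 indifferent between X and Y
Mixed NE: P1 plays (A: 0.5513, B: 0.4487), P2 plays (X: 0.4487, Y: 0.5513)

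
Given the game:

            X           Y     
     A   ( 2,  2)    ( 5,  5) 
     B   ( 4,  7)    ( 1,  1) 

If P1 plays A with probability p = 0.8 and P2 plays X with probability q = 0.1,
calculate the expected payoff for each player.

E[P1] = 4.02, E[P2] = 4.08

Work:
E[P1] = p·q·π₁(A,X) + p·(1-q)·π₁(A,Y) + (1-p)·q·π₁(B,X) + (1-p)·(1-q)·π₁(B,Y)
= 0.8·0.1·2 + 0.8·0.9·5 + 0.2·0.1·4 + 0.2·0.9·1
= 4.02

E[P2] = 4.08 (similar calculation)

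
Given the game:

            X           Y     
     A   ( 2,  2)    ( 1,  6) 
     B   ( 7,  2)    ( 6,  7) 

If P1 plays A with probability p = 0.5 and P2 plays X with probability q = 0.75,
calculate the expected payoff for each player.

E[P1] = 4.25, E[P2] = 3.125

Work:
E[P1] = p·q·π₁(A,X) + p·(1-q)·π₁(A,Y) + (1-p)·q·π₁(B,X) + (1-p)·(1-q)·π₁(B,Y)
= 0.5·0.75·2 + 0.5·0.25·1 + 0.5·0.75·7 + 0.5·0.25·6
= 4.25

E[P2] = 3.125 (similar calculation)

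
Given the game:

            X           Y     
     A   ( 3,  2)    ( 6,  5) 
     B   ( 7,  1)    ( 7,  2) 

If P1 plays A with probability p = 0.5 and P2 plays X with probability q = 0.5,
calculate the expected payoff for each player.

E[P1] = 5.75, E[P2] = 2.5

Work:
E[P1] = p·q·π₁(A,X) + p·(1-q)·π₁(A,Y) + (1-p)·q·π₁(B,X) + (1-p)·(1-q)·π₁(B,Y)
= 0.5·0.5·3 + 0.5·0.5·6 + 0.5·0.5·7 + 0.5·0.5·7
= 5.75

E[P2] = 2.5 (similar calculation)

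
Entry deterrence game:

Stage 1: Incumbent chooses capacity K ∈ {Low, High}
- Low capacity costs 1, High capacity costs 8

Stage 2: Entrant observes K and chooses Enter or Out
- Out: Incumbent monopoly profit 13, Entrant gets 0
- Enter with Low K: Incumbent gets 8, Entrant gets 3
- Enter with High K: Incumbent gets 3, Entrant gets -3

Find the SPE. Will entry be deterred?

SPE: (Low, Enter|Low, Out|High); Entry not deterred. Incumbent net profit = 7, Entrant gets 3

Work:
After Low K: Entrant enters (3 > 0)
After High K: Entrant stays out (-3 < 0)
Incumbent: Low → 8−1=7, High → 13−8=5
Incumbent chooses Low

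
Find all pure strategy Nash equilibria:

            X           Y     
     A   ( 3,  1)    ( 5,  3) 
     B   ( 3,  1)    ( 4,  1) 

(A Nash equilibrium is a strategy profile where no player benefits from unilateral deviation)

Nash equilibrium: (A, Y), (B, X)

Work:
Best responses:
  P1 vs X: payoffs [3, 3] → best response A/B (payoff 3)
  P1 vs Y: payoffs [5, 4] → best response A (payoff 5)
  P2 vs A: payoffs [1, 3] → best response Y (payoff 3)
  P2 vs B: payoffs [1, 1] → best response X/Y (payoff 1)
Mutual best responses: (A,Y), (B,X) → Nash equilibria.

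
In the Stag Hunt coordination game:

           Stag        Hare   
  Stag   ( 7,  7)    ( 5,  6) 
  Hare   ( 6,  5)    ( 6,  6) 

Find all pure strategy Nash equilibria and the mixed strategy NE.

Pure NE: (Stag, Stag) and (Hare, Hare); Mixed NE: p = 0.5, q = 0.5

Work:
Check pure NE:
(Stag, Stag): (7, 7) - no unilateral deviation beneficial
(Hare, Hare): (6, 6) - no unilateral deviation beneficial
Mixed NE: P1 plays Stag with p = 0.5, P2 plays Stag with q = 0.5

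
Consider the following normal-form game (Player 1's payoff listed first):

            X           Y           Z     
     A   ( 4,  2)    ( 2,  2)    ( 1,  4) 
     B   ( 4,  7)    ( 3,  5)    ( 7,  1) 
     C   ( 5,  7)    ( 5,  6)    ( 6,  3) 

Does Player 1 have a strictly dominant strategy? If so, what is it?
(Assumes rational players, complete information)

No strictly dominant strategy exists for Player 1

Work:
A strategy strictly dominates another if it gives a strictly higher payoff against every opponent action. Compare each pair of P1's strategies column-by-column:
  A vs B: [4 vs 4, 2 vs 3, 1 vs 7] → A does not strictly dominate B (column X: 4 ≤ 4)
  A vs C: [4 vs 5, 2 vs 5, 1 vs 6] → A does not strictly dominate C (column X: 4 ≤ 5)
  B vs A: [4 vs 4, 3 vs 2, 7 vs 1] → B does not strictly dominate A (column X: 4 ≤ 4)
  B vs C: [4 vs 5, 3 vs 5, 7 vs 6] → B does not strictly dominate C (column X: 4 ≤ 5)
  C vs A: [5 vs 4, 5 vs 2, 6 vs 1] → C strictly dominates A
  C vs B: [5 vs 4, 5 vs 3, 6 vs 7] → C does not strictly dominate B (column Z: 6 ≤ 7)
No single strategy strictly dominates all others → no strictly dominant strategy.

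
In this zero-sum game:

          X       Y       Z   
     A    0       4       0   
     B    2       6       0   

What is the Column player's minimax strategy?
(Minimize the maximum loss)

Column should play Z, value = 0

Work:
Column player minimizes Row's maximum payoff:
Column X: max payoff to Row = 2
Column Y: max payoff to Row = 6
Column Z: max payoff to Row = 0
Minimum is 0, achieved by column Z.
Minimax strategy: Z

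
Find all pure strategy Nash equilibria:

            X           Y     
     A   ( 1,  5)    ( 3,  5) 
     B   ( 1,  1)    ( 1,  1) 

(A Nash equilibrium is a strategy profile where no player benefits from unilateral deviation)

Nash equilibrium: (A, X), (A, Y), (B, X)

Work:
Best responses:
  P1 vs X: payoffs [1, 1] → best response A/B (payoff 1)
  P1 vs Y: payoffs [3, 1] → best response A (payoff 3)
  P2 vs A: payoffs [5, 5] → best response X/Y (payoff 5)
  P2 vs B: payoffs [1, 1] → best response X/Y (payoff 1)
Mutual best responses: (A,X), (A,Y), (B,X) → Nash equilibria.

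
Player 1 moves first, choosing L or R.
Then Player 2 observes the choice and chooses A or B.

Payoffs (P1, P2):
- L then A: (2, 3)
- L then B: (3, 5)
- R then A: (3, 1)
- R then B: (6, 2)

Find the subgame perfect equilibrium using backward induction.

P1 plays R, P2 plays B after L and B after R; Payoff (6, 2)

Work:
Backward induction:
After L: P2 chooses B → P1 gets 3
After R: P2 chooses B → P1 gets 6
P1 chooses R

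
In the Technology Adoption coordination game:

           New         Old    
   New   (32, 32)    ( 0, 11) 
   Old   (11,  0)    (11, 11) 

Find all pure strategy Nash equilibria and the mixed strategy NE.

Pure NE: (New, New) and (Old, Old); Mixed NE: p = 0.3438, q = 0.3438

Work:
Check pure NE:
(New, New): (32, 32) - no unilateral deviation beneficial
(Old, Old): (11, 11) - no unilateral deviation beneficial
Mixed NE: P1 plays New with p = 0.3438, P2 plays New with q = 0.3438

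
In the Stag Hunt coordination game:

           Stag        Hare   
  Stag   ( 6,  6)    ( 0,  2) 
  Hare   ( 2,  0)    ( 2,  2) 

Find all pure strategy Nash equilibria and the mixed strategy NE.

Pure NE: (Stag, Stag) and (Hare, Hare); Mixed NE: p = 0.3333, q = 0.3333

Work:
Check pure NE:
(Stag, Stag): (6, 6) - no unilateral deviation beneficial
(Hare, Hare): (2, 2) - no unilateral deviation beneficial
Mixed NE: P1 plays Stag with p = 0.3333, P2 plays Stag with q = 0.3333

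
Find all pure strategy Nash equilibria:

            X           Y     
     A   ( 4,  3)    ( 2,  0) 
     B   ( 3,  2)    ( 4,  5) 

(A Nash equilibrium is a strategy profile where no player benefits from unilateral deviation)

Nash equilibrium: (A, X), (B, Y)

Work:
Best responses:
  P1 vs X: payoffs [4, 3] → best response A (payoff 4)
  P1 vs Y: payoffs [2, 4] → best response B (payoff 4)
  P2 vs A: payoffs [3, 0] → best response X (payoff 3)
  P2 vs B: payoffs [2, 5] → best response Y (payoff 5)
Mutual best responses: (A,X), (B,Y) → Nash equilibria.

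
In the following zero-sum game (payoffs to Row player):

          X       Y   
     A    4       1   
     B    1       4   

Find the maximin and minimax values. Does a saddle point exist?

Maximin = 1, Minimax = 4, Saddle: False

Work:
Row minimums: [1, 1] → maximin = 1
Column maximums: [4, 4] → minimax = 4
No saddle point (maximin ≠ minimax). Mixed strategy needed.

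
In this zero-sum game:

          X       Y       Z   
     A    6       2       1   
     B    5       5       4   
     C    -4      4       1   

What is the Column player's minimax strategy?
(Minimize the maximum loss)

Column should play Z, value = 4

Work:
Column player minimizes Row's maximum payoff:
Column X: max payoff to Row = 6
Column Y: max payoff to Row = 5
Column Z: max payoff to Row = 4
Minimum is 4, achieved by column Z.
Minimax strategy: Z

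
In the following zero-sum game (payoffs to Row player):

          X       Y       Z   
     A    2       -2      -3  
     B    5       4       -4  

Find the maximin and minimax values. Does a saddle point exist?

Maximin = -3, Minimax = -3, Saddle: True

Work:
Row minimums: [-3, -4] → maximin = -3
Column maximums: [5, 4, -3] → minimax = -3
Saddle point exists! Game value = -3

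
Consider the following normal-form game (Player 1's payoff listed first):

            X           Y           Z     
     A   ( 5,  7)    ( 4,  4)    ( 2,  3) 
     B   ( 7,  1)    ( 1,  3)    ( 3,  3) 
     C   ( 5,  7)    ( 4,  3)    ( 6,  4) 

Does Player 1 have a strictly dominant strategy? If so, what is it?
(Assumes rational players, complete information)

No strictly dominant strategy exists for Player 1

Work:
A strategy strictly dominates another if it gives a strictly higher payoff against every opponent action. Compare each pair of P1's strategies column-by-column:
  A vs B: [5 vs 7, 4 vs 1, 2 vs 3] → A does not strictly dominate B (column X: 5 ≤ 7)
  A vs C: [5 vs 5, 4 vs 4, 2 vs 6] → A does not strictly dominate C (column X: 5 ≤ 5)
  B vs A: [7 vs 5, 1 vs 4, 3 vs 2] → B does not strictly dominate A (column Y: 1 ≤ 4)
  B vs C: [7 vs 5, 1 vs 4, 3 vs 6] → B does not strictly dominate C (column Y: 1 ≤ 4)
  C vs A: [5 vs 5, 4 vs 4, 6 vs 2] → C does not strictly dominate A (column X: 5 ≤ 5)
  C vs B: [5 vs 7, 4 vs 1, 6 vs 3] → C does not strictly dominate B (column X: 5 ≤ 7)
No single strategy strictly dominates all others → no strictly dominant strategy.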